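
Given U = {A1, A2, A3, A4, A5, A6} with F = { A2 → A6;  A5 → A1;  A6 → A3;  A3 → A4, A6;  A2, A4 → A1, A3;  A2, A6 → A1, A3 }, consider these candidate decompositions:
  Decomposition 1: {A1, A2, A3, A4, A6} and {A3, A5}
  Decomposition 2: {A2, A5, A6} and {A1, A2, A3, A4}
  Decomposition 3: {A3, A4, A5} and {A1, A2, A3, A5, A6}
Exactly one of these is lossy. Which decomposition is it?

Decomposition 1

Decomposition 1: common = {A3}, closure = {A3, A4, A6} → lossy.
Decomposition 2: common = {A2}, closure = {A1, A2, A3, A4, A6} → lossless.
Decomposition 3: common = {A3, A5}, closure = {A1, A3, A4, A5, A6} → lossless.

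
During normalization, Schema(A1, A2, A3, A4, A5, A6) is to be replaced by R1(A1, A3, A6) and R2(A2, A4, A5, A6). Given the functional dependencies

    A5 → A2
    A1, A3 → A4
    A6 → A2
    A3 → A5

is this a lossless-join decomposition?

Common attributes: R1 ∩ R2 = {A6}.
Closure of {A6}: A6 → A2 applies, adding A2. So (A6)⁺ = {A2, A6}.
The closure contains neither all of R1 = {A1, A3, A6} nor all of R2 = {A2, A4, A5, A6}, so the common attributes are not a superkey of either fragment. The join is lossy.

No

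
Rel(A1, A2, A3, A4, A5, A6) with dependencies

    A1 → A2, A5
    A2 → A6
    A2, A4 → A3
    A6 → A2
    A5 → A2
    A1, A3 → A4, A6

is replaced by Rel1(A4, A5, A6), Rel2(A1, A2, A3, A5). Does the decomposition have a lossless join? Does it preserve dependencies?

lossy and not dependency-preserving

Lossless test: (A5)⁺ = {A2, A5, A6}, which is a superkey of neither fragment — lossy.
Dependency preservation: the restricted closure of {A2} across the fragments never reaches {A6}, so A2 → A6 cannot be enforced without a join — not preserved.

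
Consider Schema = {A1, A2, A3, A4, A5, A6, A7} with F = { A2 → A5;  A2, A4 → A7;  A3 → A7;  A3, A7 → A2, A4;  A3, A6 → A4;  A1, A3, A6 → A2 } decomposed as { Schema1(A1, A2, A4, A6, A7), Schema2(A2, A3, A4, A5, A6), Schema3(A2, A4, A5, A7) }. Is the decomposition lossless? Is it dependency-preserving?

Lossless test (chase): Rows 1 and 2 agree on A2; apply A2→A5 and equate their A5 entries. Rows 1 and 2 agree on A2, A4; apply A2, A4→A7 and equate their A7 entries. No row becomes fully distinguished — the join is lossy.
Dependency preservation: A3 → A7; A3, A7 → A2, A4; A1, A3, A6 → A2 are not contained in any single fragment, but the restricted closure of each left-hand side across the fragments still reaches the right-hand side; the remaining FDs each lie inside some fragment. All dependencies are preserved.

lossy but dependency-preserving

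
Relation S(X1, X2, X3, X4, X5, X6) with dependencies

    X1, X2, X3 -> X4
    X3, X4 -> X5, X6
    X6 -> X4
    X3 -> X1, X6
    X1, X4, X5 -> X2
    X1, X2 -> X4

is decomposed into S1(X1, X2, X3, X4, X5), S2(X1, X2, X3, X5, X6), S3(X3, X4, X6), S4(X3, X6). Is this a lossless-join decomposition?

Chase test. Columns are X1, X2, X3, X4, X5, X6; row i has aⱼ where attribute j ∈ Si, else bᵢⱼ.
Initial tableau (one row per fragment):
  row 1: a1 a2 a3 a4 a5 b16
  row 2: a1 a2 a3 b24 a5 a6
  row 3: b31 b32 a3 a4 b35 a6
  row 4: b41 b42 a3 b44 b45 a6
Rows 1 and 2 agree on X1, X2, X3; apply X1, X2, X3→X4 and equate their X4 entries.
Rows 1 and 2 agree on X3, X4; apply X3, X4→X5, X6 and equate their X5, X6 entries.
Rows 1 and 3 agree on X3, X4; apply X3, X4→X5, X6 and equate their X5, X6 entries.
Rows 1 and 4 agree on X6; apply X6→X4 and equate their X4 entries.
Rows 1 and 3 agree on X3; apply X3→X1, X6 and equate their X1, X6 entries.
Rows 1 and 4 agree on X3; apply X3→X1, X6 and equate their X1, X6 entries.
Rows 1 and 3 agree on X1, X4, X5; apply X1, X4, X5→X2 and equate their X2 entries.
Rows 1 and 4 agree on X3, X4; apply X3, X4→X5, X6 and equate their X5, X6 entries.
Rows 1 and 4 agree on X1, X4, X5; apply X1, X4, X5→X2 and equate their X2 entries.
Row 1 is now all distinguished symbols — the join is lossless.

Yes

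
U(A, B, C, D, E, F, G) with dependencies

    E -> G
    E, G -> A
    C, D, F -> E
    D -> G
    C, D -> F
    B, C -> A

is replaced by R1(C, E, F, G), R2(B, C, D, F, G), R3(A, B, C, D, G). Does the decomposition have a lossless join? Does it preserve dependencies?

lossy and not dependency-preserving

Lossless test (chase): Rows 2 and 3 agree on C, D; apply C, D→F and equate their F entries. Rows 2 and 3 agree on B, C; apply B, C→A and equate their A entries. Rows 2 and 3 agree on C, D, F; apply C, D, F→E and equate their E entries. No row becomes fully distinguished — the join is lossy.
Dependency preservation: the restricted closure of {E, G} across the fragments never reaches {A}, so E, G → A cannot be enforced without a join — not preserved.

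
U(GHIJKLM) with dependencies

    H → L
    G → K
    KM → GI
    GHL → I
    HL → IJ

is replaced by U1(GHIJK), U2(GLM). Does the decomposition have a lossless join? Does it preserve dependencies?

lossy and not dependency-preserving

Lossless test: (G)⁺ = {GK}, which is a superkey of neither fragment — lossy.
Dependency preservation: the restricted closure of {H} across the fragments never reaches {L}, so H → L cannot be enforced without a join — not preserved.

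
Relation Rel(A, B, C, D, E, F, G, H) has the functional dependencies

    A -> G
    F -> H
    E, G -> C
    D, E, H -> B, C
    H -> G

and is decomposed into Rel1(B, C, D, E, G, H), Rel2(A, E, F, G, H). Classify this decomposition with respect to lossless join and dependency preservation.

lossy but dependency-preserving

Lossless test: (E, G, H)⁺ = {C, E, G, H}, which is a superkey of neither fragment — lossy.
Dependency preservation: every FD's attributes lie within a single fragment, so each can be enforced locally — preserved.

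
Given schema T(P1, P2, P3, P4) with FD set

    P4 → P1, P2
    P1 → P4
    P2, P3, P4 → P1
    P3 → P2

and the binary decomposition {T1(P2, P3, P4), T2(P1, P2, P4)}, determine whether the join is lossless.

Common attributes: T1 ∩ T2 = {P2, P4}.
Closure of {P2, P4}: P4 → P1, P2 applies, adding P1. So (P2, P4)⁺ = {P1, P2, P4}.
This closure contains every attribute of T2, so T1 ∩ T2 → T2. The join is lossless.

Yes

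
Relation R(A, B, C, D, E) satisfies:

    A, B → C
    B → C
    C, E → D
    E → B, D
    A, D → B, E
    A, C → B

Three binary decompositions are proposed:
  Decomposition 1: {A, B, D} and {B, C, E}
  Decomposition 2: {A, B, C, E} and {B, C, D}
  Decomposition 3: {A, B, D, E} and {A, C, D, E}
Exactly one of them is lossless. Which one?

Decomposition 1: common = {B}, closure = {B, C} → lossy.
Decomposition 2: common = {B, C}, closure = {B, C} → lossy.
Decomposition 3: common = {A, D, E}, closure = {A, B, C, D, E} → lossless.

Decomposition 3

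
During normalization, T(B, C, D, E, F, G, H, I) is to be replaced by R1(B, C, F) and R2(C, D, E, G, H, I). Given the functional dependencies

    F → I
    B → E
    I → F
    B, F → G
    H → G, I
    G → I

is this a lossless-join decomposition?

Common attributes: R1 ∩ R2 = {C}.
No dependency enlarges {C}, so (C)⁺ = {C}.
The closure contains neither all of R1 = {B, C, F} nor all of R2 = {C, D, E, G, H, I}, so the common attributes are not a superkey of either fragment. The join is lossy.

No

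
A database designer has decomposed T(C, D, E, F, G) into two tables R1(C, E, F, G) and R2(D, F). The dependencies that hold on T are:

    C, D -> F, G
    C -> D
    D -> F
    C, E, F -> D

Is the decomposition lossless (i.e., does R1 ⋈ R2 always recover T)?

Common attributes: R1 ∩ R2 = {F}.
No dependency enlarges {F}, so (F)⁺ = {F}.
The closure contains neither all of R1 = {C, E, F, G} nor all of R2 = {D, F}, so the common attributes are not a superkey of either fragment. The join is lossy.

No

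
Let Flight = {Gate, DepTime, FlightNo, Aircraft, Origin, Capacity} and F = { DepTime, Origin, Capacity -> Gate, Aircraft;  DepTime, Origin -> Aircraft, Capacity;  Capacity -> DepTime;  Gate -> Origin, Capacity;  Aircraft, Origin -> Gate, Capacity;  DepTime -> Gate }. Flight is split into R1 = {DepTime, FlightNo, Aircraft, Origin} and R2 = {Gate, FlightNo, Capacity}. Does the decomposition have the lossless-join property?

Common attributes: R1 ∩ R2 = {FlightNo}.
No dependency enlarges {FlightNo}, so (FlightNo)⁺ = {FlightNo}.
The closure contains neither all of R1 = {DepTime, FlightNo, Aircraft, Origin} nor all of R2 = {Gate, FlightNo, Capacity}, so the common attributes are not a superkey of either fragment. The join is lossy.

No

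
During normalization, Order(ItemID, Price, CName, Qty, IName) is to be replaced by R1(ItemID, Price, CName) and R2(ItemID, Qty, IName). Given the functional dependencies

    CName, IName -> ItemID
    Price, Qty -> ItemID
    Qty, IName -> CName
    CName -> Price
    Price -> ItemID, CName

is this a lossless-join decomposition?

Common attributes: R1 ∩ R2 = {ItemID}.
No dependency enlarges {ItemID}, so (ItemID)⁺ = {ItemID}.
The closure contains neither all of R1 = {ItemID, Price, CName} nor all of R2 = {ItemID, Qty, IName}, so the common attributes are not a superkey of either fragment. The join is lossy.

No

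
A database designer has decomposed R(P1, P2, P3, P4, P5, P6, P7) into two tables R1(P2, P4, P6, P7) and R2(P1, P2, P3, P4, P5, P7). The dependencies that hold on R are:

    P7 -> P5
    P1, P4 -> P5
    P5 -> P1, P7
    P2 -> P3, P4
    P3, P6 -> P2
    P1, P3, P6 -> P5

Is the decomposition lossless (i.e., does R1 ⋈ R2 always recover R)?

Common attributes: R1 ∩ R2 = {P2, P4, P7}.
Closure of {P2, P4, P7}: P7 → P5 applies, adding P5; P5 → P1, P7 applies, adding P1; P2 → P3, P4 applies, adding P3. So (P2, P4, P7)⁺ = {P1, P2, P3, P4, P5, P7}.
This closure contains every attribute of R2, so R1 ∩ R2 → R2. The join is lossless.

Yes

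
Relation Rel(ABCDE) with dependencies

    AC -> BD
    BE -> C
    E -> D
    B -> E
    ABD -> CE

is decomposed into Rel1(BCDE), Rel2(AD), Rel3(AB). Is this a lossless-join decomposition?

Yes

Chase test. Columns are ABCDE; row i has aⱼ where attribute j ∈ Reli, else bᵢⱼ.
Initial tableau (one row per fragment):
  row 1: b11 a2 a3 a4 a5
  row 2: a1 b22 b23 a4 b25
  row 3: a1 a2 b33 b34 b35
Rows 1 and 3 agree on B; apply B→E and equate their E entries.
Rows 1 and 3 agree on BE; apply BE→C and equate their C entries.
Rows 1 and 3 agree on E; apply E→D and equate their D entries.
Row 3 is now all distinguished symbols — the join is lossless.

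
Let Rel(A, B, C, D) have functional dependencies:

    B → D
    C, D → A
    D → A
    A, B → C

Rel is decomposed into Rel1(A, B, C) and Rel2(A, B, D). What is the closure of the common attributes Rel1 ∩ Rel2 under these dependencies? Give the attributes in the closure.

Rel1 ∩ Rel2 = {A, B}.
B → D applies, adding D
A, B → C applies, adding C
Closure: {A, B, C, D}.

A, B, C, D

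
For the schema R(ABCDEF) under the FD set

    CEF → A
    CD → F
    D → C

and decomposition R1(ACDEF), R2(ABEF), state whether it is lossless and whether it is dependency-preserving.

Lossless test: (AEF)⁺ = {AEF}, which is a superkey of neither fragment — lossy.
Dependency preservation: every FD's attributes lie within a single fragment, so each can be enforced locally — preserved.

lossy but dependency-preserving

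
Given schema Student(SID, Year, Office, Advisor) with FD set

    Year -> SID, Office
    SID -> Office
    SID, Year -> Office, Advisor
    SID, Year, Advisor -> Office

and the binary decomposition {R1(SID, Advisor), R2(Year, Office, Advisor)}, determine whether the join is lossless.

No

Common attributes: R1 ∩ R2 = {Advisor}.
No dependency enlarges {Advisor}, so (Advisor)⁺ = {Advisor}.
The closure contains neither all of R1 = {SID, Advisor} nor all of R2 = {Year, Office, Advisor}, so the common attributes are not a superkey of either fragment. The join is lossy.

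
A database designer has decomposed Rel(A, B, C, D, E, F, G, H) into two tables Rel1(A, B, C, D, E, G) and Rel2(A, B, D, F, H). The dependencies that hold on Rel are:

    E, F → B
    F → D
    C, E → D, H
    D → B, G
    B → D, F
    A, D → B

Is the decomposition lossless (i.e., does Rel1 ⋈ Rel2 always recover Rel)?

No

Common attributes: Rel1 ∩ Rel2 = {A, B, D}.
Closure of {A, B, D}: D → B, G applies, adding G; B → D, F applies, adding F. So (A, B, D)⁺ = {A, B, D, F, G}.
The closure contains neither all of Rel1 = {A, B, C, D, E, G} nor all of Rel2 = {A, B, D, F, H}, so the common attributes are not a superkey of either fragment. The join is lossy.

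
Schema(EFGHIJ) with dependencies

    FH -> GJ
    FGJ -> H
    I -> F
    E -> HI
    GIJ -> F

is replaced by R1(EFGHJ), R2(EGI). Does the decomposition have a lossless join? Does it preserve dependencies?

lossless but not dependency-preserving

Lossless test: (EG)⁺ = {EFGHIJ}, which contains all of one fragment — lossless.
Dependency preservation: the restricted closure of {I} across the fragments never reaches {F}, so I → F cannot be enforced without a join — not preserved.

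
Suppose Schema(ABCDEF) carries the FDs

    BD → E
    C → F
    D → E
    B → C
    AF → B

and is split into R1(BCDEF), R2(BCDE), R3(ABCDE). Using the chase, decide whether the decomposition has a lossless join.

Chase test. Columns are ABCDEF; row i has aⱼ where attribute j ∈ Ri, else bᵢⱼ.
Initial tableau (one row per fragment):
  row 1: b11 a2 a3 a4 a5 a6
  row 2: b21 a2 a3 a4 a5 b26
  row 3: a1 a2 a3 a4 a5 b36
Rows 1 and 2 agree on C; apply C→F and equate their F entries.
Rows 1 and 3 agree on C; apply C→F and equate their F entries.
Row 3 is now all distinguished symbols — the join is lossless.

Yes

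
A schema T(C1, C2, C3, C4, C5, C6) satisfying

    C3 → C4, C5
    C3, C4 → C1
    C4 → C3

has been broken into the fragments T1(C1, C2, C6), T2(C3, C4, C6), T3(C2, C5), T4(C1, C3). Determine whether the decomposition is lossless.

No

Chase test. Columns are C1, C2, C3, C4, C5, C6; row i has aⱼ where attribute j ∈ Ti, else bᵢⱼ.
Initial tableau (one row per fragment):
  row 1: a1 a2 b13 b14 b15 a6
  row 2: b21 b22 a3 a4 b25 a6
  row 3: b31 a2 b33 b34 a5 b36
  row 4: a1 b42 a3 b44 b45 b46
Rows 2 and 4 agree on C3; apply C3→C4, C5 and equate their C4, C5 entries.
Rows 2 and 4 agree on C3, C4; apply C3, C4→C1 and equate their C1 entries.
No row becomes fully distinguished — the join is lossy.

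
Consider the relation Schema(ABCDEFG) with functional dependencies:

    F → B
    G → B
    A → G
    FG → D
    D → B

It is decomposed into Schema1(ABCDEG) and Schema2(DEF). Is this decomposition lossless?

Common attributes: Schema1 ∩ Schema2 = {DE}.
Closure of {DE}: D → B applies, adding B. So (DE)⁺ = {BDE}.
The closure contains neither all of Schema1 = {ABCDEG} nor all of Schema2 = {DEF}, so the common attributes are not a superkey of either fragment. The join is lossy.

No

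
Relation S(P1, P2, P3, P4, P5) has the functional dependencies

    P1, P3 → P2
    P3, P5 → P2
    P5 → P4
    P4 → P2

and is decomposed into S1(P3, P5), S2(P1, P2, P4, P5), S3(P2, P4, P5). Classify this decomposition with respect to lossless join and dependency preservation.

Lossless test (chase): Rows 1 and 2 agree on P5; apply P5→P4 and equate their P4 entries. Rows 1 and 2 agree on P4; apply P4→P2 and equate their P2 entries. No row becomes fully distinguished — the join is lossy.
Dependency preservation: the restricted closure of {P1, P3} across the fragments never reaches {P2}, so P1, P3 → P2 cannot be enforced without a join — not preserved.

lossy and not dependency-preserving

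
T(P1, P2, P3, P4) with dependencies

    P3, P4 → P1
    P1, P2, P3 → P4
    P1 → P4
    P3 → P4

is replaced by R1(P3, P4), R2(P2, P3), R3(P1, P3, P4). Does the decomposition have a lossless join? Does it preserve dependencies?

Lossless test (chase): Rows 1 and 3 agree on P3, P4; apply P3, P4→P1 and equate their P1 entries. Rows 1 and 2 agree on P3; apply P3→P4 and equate their P4 entries. Rows 1 and 2 agree on P3, P4; apply P3, P4→P1 and equate their P1 entries. Row 2 is now all distinguished symbols — the join is lossless.
Dependency preservation: P1, P2, P3 → P4 is not contained in any single fragment, but the restricted closure of its left-hand side across the fragments still reaches the right-hand side; the remaining FDs each lie inside some fragment. All dependencies are preserved.

lossless and dependency-preserving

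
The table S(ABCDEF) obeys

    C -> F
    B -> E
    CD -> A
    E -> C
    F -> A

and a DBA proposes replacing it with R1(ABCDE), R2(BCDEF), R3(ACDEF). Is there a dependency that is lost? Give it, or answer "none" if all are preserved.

C → F lies within R2.
B → E lies within R1.
CD → A lies within R1.
E → C lies within R1.
F → A lies within R3.
Every dependency is enforceable on the fragments, so the decomposition is dependency-preserving.

none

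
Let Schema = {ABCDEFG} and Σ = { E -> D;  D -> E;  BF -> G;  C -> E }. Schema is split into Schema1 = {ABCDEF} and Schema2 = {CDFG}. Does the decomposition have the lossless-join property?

No

Common attributes: Schema1 ∩ Schema2 = {CDF}.
Closure of {CDF}: D → E applies, adding E. So (CDF)⁺ = {CDEF}.
The closure contains neither all of Schema1 = {ABCDEF} nor all of Schema2 = {CDFG}, so the common attributes are not a superkey of either fragment. The join is lossy.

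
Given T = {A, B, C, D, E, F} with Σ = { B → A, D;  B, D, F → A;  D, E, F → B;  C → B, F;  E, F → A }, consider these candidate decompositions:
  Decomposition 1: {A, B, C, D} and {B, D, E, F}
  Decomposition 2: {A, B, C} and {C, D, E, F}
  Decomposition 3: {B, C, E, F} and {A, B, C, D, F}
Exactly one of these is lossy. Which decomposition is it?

Decomposition 1: common = {B, D}, closure = {A, B, D} → lossy.
Decomposition 2: common = {C}, closure = {A, B, C, D, F} → lossless.
Decomposition 3: common = {B, C, F}, closure = {A, B, C, D, F} → lossless.

Decomposition 1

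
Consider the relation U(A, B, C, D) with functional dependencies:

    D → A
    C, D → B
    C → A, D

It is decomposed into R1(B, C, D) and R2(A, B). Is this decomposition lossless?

No

Common attributes: R1 ∩ R2 = {B}.
No dependency enlarges {B}, so (B)⁺ = {B}.
The closure contains neither all of R1 = {B, C, D} nor all of R2 = {A, B}, so the common attributes are not a superkey of either fragment. The join is lossy.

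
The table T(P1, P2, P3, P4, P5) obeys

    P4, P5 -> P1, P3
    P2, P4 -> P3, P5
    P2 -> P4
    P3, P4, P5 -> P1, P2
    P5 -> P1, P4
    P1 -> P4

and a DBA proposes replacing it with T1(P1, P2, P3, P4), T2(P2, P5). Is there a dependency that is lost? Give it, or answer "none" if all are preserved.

none

P4, P5 → P1, P3: restricted closure across fragments reaches P1, P3.
P2, P4 → P3, P5: restricted closure across fragments reaches P3, P5.
P2 → P4 lies within T1.
P3, P4, P5 → P1, P2: restricted closure across fragments reaches P1, P2.
P5 → P1, P4: restricted closure across fragments reaches P1, P4.
P1 → P4 lies within T1.
Every dependency is enforceable on the fragments, so the decomposition is dependency-preserving.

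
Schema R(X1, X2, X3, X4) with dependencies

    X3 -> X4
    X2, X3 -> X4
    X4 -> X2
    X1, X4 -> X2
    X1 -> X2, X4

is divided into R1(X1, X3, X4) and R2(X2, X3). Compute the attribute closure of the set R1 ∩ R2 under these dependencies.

X2, X3, X4

R1 ∩ R2 = {X3}.
X3 → X4 applies, adding X4
X4 → X2 applies, adding X2
Closure: {X2, X3, X4}.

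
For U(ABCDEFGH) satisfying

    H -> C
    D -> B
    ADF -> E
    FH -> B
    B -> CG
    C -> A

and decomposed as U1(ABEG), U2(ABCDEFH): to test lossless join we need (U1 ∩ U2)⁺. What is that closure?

U1 ∩ U2 = {ABE}.
B → CG applies, adding CG
Closure: {ABCEG}.

ABCEG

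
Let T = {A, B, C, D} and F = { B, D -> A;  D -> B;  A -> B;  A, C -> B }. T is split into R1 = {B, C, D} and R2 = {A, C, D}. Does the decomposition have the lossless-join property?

Yes

Common attributes: R1 ∩ R2 = {C, D}.
Closure of {C, D}: D → B applies, adding B; B, D → A applies, adding A. So (C, D)⁺ = {A, B, C, D}.
This closure contains every attribute of R1, so R1 ∩ R2 → R1. The join is lossless.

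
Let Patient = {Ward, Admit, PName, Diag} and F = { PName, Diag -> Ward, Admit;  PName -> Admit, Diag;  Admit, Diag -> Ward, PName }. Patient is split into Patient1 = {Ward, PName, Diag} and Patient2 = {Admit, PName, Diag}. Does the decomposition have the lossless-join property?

Common attributes: Patient1 ∩ Patient2 = {PName, Diag}.
Closure of {PName, Diag}: PName, Diag → Ward, Admit applies, adding Ward, Admit. So (PName, Diag)⁺ = {Ward, Admit, PName, Diag}.
This closure contains every attribute of Patient1, so Patient1 ∩ Patient2 → Patient1. The join is lossless.

Yes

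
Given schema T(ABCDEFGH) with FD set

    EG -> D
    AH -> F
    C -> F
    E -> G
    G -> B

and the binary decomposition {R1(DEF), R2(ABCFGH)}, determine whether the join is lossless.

Common attributes: R1 ∩ R2 = {F}.
No dependency enlarges {F}, so (F)⁺ = {F}.
The closure contains neither all of R1 = {DEF} nor all of R2 = {ABCFGH}, so the common attributes are not a superkey of either fragment. The join is lossy.

No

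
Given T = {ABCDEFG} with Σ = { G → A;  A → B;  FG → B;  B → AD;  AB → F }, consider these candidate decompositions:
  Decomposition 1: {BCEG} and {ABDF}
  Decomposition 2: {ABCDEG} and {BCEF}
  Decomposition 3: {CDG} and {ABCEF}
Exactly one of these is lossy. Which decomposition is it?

Decomposition 1: common = {B}, closure = {ABDF} → lossless.
Decomposition 2: common = {BCE}, closure = {ABCDEF} → lossless.
Decomposition 3: common = {C}, closure = {C} → lossy.

Decomposition 3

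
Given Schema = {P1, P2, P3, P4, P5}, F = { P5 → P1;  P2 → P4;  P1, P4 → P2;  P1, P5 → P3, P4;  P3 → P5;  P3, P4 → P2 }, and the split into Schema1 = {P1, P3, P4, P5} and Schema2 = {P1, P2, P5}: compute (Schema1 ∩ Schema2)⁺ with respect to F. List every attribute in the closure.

P1, P2, P3, P4, P5

Schema1 ∩ Schema2 = {P1, P5}.
P1, P5 → P3, P4 applies, adding P3, P4
P3, P4 → P2 applies, adding P2
Closure: {P1, P2, P3, P4, P5}.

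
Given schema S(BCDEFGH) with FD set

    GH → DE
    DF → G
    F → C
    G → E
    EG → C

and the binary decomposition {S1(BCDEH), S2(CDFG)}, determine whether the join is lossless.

Common attributes: S1 ∩ S2 = {CD}.
No dependency enlarges {CD}, so (CD)⁺ = {CD}.
The closure contains neither all of S1 = {BCDEH} nor all of S2 = {CDFG}, so the common attributes are not a superkey of either fragment. The join is lossy.

No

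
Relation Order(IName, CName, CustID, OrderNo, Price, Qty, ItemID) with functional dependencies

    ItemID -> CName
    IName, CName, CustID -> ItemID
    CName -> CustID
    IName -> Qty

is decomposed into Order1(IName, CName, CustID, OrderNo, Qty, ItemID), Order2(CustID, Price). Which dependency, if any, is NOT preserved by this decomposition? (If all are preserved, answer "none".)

ItemID → CName lies within Order1.
IName, CName, CustID → ItemID lies within Order1.
CName → CustID lies within Order1.
IName → Qty lies within Order1.
Every dependency is enforceable on the fragments, so the decomposition is dependency-preserving.

none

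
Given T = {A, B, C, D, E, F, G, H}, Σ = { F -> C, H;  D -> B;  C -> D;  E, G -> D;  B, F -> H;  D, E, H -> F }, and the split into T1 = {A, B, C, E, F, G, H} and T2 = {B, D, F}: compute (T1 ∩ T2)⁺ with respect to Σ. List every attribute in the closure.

T1 ∩ T2 = {B, F}.
F → C, H applies, adding C, H
C → D applies, adding D
Closure: {B, C, D, F, H}.

B, C, D, F, H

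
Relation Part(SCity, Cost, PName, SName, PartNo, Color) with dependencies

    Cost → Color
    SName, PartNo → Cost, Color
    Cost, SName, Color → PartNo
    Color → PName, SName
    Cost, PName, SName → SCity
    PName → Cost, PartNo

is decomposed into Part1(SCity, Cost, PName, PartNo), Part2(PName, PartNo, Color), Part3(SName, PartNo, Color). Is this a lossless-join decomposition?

Yes

Chase test. Columns are SCity, Cost, PName, SName, PartNo, Color; row i has aⱼ where attribute j ∈ Parti, else bᵢⱼ.
Initial tableau (one row per fragment):
  row 1: a1 a2 a3 b14 a5 b16
  row 2: b21 b22 a3 b24 a5 a6
  row 3: b31 b32 b33 a4 a5 a6
Rows 2 and 3 agree on Color; apply Color→PName, SName and equate their PName, SName entries.
Rows 1 and 2 agree on PName; apply PName→Cost, PartNo and equate their Cost, PartNo entries.
Rows 1 and 3 agree on PName; apply PName→Cost, PartNo and equate their Cost, PartNo entries.
Rows 1 and 2 agree on Cost; apply Cost→Color and equate their Color entries.
Rows 1 and 2 agree on Color; apply Color→PName, SName and equate their PName, SName entries.
Rows 1 and 2 agree on Cost, PName, SName; apply Cost, PName, SName→SCity and equate their SCity entries.
Rows 1 and 3 agree on Cost, PName, SName; apply Cost, PName, SName→SCity and equate their SCity entries.
Row 1 is now all distinguished symbols — the join is lossless.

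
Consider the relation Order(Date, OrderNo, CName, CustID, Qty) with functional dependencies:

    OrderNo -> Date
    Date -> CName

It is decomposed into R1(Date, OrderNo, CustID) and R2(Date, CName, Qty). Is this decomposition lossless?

No

Common attributes: R1 ∩ R2 = {Date}.
Closure of {Date}: Date → CName applies, adding CName. So (Date)⁺ = {Date, CName}.
The closure contains neither all of R1 = {Date, OrderNo, CustID} nor all of R2 = {Date, CName, Qty}, so the common attributes are not a superkey of either fragment. The join is lossy.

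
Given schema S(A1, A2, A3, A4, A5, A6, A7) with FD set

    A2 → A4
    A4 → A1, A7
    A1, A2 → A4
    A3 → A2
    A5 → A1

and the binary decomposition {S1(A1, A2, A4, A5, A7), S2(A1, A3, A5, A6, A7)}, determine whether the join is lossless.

Common attributes: S1 ∩ S2 = {A1, A5, A7}.
No dependency enlarges {A1, A5, A7}, so (A1, A5, A7)⁺ = {A1, A5, A7}.
The closure contains neither all of S1 = {A1, A2, A4, A5, A7} nor all of S2 = {A1, A3, A5, A6, A7}, so the common attributes are not a superkey of either fragment. The join is lossy.

No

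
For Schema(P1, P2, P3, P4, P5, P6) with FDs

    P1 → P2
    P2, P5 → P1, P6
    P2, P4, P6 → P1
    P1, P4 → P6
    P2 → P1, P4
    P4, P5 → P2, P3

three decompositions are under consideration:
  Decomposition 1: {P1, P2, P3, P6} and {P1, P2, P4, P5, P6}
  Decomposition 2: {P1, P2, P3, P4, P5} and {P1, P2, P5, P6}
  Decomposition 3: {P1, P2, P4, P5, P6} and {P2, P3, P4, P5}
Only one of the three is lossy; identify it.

Decomposition 1

Decomposition 1: common = {P1, P2, P6}, closure = {P1, P2, P4, P6} → lossy.
Decomposition 2: common = {P1, P2, P5}, closure = {P1, P2, P3, P4, P5, P6} → lossless.
Decomposition 3: common = {P2, P4, P5}, closure = {P1, P2, P3, P4, P5, P6} → lossless.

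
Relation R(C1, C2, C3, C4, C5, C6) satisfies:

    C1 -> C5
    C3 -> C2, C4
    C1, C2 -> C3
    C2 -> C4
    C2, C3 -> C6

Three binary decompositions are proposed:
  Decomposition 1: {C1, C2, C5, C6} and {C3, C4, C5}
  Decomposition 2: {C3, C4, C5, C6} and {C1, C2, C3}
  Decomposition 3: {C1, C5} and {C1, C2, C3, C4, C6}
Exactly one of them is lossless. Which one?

Decomposition 1: common = {C5}, closure = {C5} → lossy.
Decomposition 2: common = {C3}, closure = {C2, C3, C4, C6} → lossy.
Decomposition 3: common = {C1}, closure = {C1, C5} → lossless.

Decomposition 3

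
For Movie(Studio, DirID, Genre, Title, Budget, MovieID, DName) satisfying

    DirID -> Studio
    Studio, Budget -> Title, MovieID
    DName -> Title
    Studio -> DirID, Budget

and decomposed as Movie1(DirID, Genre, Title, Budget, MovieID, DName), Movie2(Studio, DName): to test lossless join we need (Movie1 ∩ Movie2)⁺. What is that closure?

Title, DName

Movie1 ∩ Movie2 = {DName}.
DName → Title applies, adding Title
Closure: {Title, DName}.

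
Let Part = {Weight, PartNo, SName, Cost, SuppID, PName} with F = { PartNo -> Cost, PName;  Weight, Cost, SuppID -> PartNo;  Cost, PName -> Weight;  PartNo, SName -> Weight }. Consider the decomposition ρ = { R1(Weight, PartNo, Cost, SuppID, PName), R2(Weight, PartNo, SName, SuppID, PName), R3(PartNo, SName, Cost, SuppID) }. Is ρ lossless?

Yes

Chase test. Columns are Weight, PartNo, SName, Cost, SuppID, PName; row i has aⱼ where attribute j ∈ Ri, else bᵢⱼ.
Initial tableau (one row per fragment):
  row 1: a1 a2 b13 a4 a5 a6
  row 2: a1 a2 a3 b24 a5 a6
  row 3: b31 a2 a3 a4 a5 b36
Rows 1 and 2 agree on PartNo; apply PartNo→Cost, PName and equate their Cost, PName entries.
Rows 1 and 3 agree on PartNo; apply PartNo→Cost, PName and equate their Cost, PName entries.
Rows 1 and 3 agree on Cost, PName; apply Cost, PName→Weight and equate their Weight entries.
Row 2 is now all distinguished symbols — the join is lossless.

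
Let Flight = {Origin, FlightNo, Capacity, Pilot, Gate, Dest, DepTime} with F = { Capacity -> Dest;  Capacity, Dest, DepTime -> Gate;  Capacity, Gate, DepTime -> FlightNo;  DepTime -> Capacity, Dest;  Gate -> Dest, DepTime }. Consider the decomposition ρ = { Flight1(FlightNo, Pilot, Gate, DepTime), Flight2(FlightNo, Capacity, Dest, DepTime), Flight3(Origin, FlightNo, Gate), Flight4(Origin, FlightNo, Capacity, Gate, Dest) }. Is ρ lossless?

Chase test. Columns are Origin, FlightNo, Capacity, Pilot, Gate, Dest, DepTime; row i has aⱼ where attribute j ∈ Flighti, else bᵢⱼ.
Initial tableau (one row per fragment):
  row 1: b11 a2 b13 a4 a5 b16 a7
  row 2: b21 a2 a3 b24 b25 a6 a7
  row 3: a1 a2 b33 b34 a5 b36 b37
  row 4: a1 a2 a3 b44 a5 a6 b47
Rows 1 and 2 agree on DepTime; apply DepTime→Capacity, Dest and equate their Capacity, Dest entries.
Rows 1 and 3 agree on Gate; apply Gate→Dest, DepTime and equate their Dest, DepTime entries.
Rows 1 and 4 agree on Gate; apply Gate→Dest, DepTime and equate their Dest, DepTime entries.
Rows 1 and 2 agree on Capacity, Dest, DepTime; apply Capacity, Dest, DepTime→Gate and equate their Gate entries.
Rows 1 and 3 agree on DepTime; apply DepTime→Capacity, Dest and equate their Capacity, Dest entries.
No row becomes fully distinguished — the join is lossy.

No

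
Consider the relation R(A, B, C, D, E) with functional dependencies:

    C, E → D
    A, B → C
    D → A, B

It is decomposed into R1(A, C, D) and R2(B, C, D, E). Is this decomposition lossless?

Yes

Common attributes: R1 ∩ R2 = {C, D}.
Closure of {C, D}: D → A, B applies, adding A, B. So (C, D)⁺ = {A, B, C, D}.
This closure contains every attribute of R1, so R1 ∩ R2 → R1. The join is lossless.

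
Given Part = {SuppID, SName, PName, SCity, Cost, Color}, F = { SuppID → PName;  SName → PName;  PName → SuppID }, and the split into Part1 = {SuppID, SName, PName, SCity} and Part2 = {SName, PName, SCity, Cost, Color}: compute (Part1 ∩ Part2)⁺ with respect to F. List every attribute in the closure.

Part1 ∩ Part2 = {SName, PName, SCity}.
PName → SuppID applies, adding SuppID
Closure: {SuppID, SName, PName, SCity}.

SuppID, SName, PName, SCity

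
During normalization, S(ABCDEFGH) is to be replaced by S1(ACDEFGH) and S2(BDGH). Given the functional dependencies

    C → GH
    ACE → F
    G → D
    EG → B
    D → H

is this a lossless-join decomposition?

Common attributes: S1 ∩ S2 = {DGH}.
No dependency enlarges {DGH}, so (DGH)⁺ = {DGH}.
The closure contains neither all of S1 = {ACDEFGH} nor all of S2 = {BDGH}, so the common attributes are not a superkey of either fragment. The join is lossy.

No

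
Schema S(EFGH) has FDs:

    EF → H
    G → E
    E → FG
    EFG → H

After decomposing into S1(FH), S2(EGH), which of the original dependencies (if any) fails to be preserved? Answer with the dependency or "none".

Check E → FG: no single fragment contains all of {EFG}, and the restricted closure of {E} across the fragments never reaches {FG}.
EF → H is preserved.
G → E is preserved.
EFG → H is preserved.

E → FG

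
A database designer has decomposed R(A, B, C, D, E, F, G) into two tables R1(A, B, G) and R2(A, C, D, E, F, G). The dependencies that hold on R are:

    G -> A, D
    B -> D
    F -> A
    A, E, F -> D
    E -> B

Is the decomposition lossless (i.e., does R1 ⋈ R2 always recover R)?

No

Common attributes: R1 ∩ R2 = {A, G}.
Closure of {A, G}: G → A, D applies, adding D. So (A, G)⁺ = {A, D, G}.
The closure contains neither all of R1 = {A, B, G} nor all of R2 = {A, C, D, E, F, G}, so the common attributes are not a superkey of either fragment. The join is lossy.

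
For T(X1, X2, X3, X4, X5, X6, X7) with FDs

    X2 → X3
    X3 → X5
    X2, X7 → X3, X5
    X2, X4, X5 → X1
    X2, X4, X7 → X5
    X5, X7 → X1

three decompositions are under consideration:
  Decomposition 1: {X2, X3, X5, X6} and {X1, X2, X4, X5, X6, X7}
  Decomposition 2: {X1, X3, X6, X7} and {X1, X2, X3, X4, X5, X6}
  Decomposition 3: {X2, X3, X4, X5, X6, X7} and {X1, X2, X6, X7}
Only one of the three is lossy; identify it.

Decomposition 2

Decomposition 1: common = {X2, X5, X6}, closure = {X2, X3, X5, X6} → lossless.
Decomposition 2: common = {X1, X3, X6}, closure = {X1, X3, X5, X6} → lossy.
Decomposition 3: common = {X2, X6, X7}, closure = {X1, X2, X3, X5, X6, X7} → lossless.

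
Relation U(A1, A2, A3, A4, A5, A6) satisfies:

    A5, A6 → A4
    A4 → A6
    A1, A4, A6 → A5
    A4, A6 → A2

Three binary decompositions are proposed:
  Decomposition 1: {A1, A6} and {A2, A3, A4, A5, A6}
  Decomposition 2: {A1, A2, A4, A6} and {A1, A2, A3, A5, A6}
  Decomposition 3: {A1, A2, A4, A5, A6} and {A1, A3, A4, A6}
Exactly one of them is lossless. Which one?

Decomposition 1: common = {A6}, closure = {A6} → lossy.
Decomposition 2: common = {A1, A2, A6}, closure = {A1, A2, A6} → lossy.
Decomposition 3: common = {A1, A4, A6}, closure = {A1, A2, A4, A5, A6} → lossless.

Decomposition 3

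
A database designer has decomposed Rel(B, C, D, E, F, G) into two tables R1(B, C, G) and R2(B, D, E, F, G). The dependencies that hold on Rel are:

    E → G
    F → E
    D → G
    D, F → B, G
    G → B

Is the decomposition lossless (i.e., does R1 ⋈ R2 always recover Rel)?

No

Common attributes: R1 ∩ R2 = {B, G}.
No dependency enlarges {B, G}, so (B, G)⁺ = {B, G}.
The closure contains neither all of R1 = {B, C, G} nor all of R2 = {B, D, E, F, G}, so the common attributes are not a superkey of either fragment. The join is lossy.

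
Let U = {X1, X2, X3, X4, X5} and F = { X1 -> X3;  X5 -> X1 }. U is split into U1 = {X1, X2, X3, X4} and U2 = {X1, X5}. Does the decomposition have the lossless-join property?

Common attributes: U1 ∩ U2 = {X1}.
Closure of {X1}: X1 → X3 applies, adding X3. So (X1)⁺ = {X1, X3}.
The closure contains neither all of U1 = {X1, X2, X3, X4} nor all of U2 = {X1, X5}, so the common attributes are not a superkey of either fragment. The join is lossy.

No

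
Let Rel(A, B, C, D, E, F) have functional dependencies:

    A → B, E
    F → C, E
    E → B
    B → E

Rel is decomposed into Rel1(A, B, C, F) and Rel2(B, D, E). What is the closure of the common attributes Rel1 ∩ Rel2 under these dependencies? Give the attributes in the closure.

B, E

Rel1 ∩ Rel2 = {B}.
B → E applies, adding E
Closure: {B, E}.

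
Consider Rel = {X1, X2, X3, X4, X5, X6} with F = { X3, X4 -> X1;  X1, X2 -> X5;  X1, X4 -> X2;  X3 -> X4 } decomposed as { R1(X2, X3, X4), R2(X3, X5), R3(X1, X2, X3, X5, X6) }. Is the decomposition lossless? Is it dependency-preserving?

lossless but not dependency-preserving

Lossless test (chase): Rows 1 and 2 agree on X3; apply X3→X4 and equate their X4 entries. Rows 1 and 3 agree on X3; apply X3→X4 and equate their X4 entries. Rows 1 and 2 agree on X3, X4; apply X3, X4→X1 and equate their X1 entries. Rows 1 and 3 agree on X3, X4; apply X3, X4→X1 and equate their X1 entries. Rows 1 and 3 agree on X1, X2; apply X1, X2→X5 and equate their X5 entries. Rows 1 and 2 agree on X1, X4; apply X1, X4→X2 and equate their X2 entries. Row 3 is now all distinguished symbols — the join is lossless.
Dependency preservation: the restricted closure of {X1, X4} across the fragments never reaches {X2}, so X1, X4 → X2 cannot be enforced without a join — not preserved.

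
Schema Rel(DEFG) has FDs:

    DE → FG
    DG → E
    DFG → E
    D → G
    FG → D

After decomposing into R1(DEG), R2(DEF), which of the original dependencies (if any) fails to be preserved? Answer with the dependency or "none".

Check FG → D: no single fragment contains all of {DFG}, and the restricted closure of {FG} across the fragments never reaches {D}.
DE → FG is preserved.
DG → E is preserved.
DFG → E is preserved.
D → G is preserved.

FG → D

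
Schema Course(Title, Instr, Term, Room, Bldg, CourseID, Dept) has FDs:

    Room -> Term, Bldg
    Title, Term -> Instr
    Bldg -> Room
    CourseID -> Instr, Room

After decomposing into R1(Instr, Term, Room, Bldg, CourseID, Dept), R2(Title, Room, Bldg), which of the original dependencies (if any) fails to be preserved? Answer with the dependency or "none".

Title, Term -> Instr

Check Title, Term → Instr: no single fragment contains all of {Title, Instr, Term}, and the restricted closure of {Title, Term} across the fragments never reaches {Instr}.
Room → Term, Bldg is preserved.
Bldg → Room is preserved.
CourseID → Instr, Room is preserved.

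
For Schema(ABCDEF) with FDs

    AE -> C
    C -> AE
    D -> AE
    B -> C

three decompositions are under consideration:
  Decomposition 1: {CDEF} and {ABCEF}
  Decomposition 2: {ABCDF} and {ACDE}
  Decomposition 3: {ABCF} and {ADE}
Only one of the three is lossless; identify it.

Decomposition 1: common = {CEF}, closure = {ACEF} → lossy.
Decomposition 2: common = {ACD}, closure = {ACDE} → lossless.
Decomposition 3: common = {A}, closure = {A} → lossy.

Decomposition 2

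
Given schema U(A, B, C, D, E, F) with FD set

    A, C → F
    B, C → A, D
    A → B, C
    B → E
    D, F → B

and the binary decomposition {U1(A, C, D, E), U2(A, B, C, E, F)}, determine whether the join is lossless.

Common attributes: U1 ∩ U2 = {A, C, E}.
Closure of {A, C, E}: A, C → F applies, adding F; A → B, C applies, adding B; B, C → A, D applies, adding D. So (A, C, E)⁺ = {A, B, C, D, E, F}.
This closure contains every attribute of U1, so U1 ∩ U2 → U1. The join is lossless.

Yes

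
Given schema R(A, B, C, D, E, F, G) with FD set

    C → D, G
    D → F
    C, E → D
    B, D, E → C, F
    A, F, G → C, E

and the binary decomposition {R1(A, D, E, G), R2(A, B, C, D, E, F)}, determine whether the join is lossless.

Common attributes: R1 ∩ R2 = {A, D, E}.
Closure of {A, D, E}: D → F applies, adding F. So (A, D, E)⁺ = {A, D, E, F}.
The closure contains neither all of R1 = {A, D, E, G} nor all of R2 = {A, B, C, D, E, F}, so the common attributes are not a superkey of either fragment. The join is lossy.

No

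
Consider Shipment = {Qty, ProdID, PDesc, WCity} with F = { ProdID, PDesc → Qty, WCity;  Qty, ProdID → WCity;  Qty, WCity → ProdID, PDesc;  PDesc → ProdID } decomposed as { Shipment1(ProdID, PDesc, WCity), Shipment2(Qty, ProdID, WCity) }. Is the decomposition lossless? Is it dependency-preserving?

Lossless test: (ProdID, WCity)⁺ = {ProdID, WCity}, which is a superkey of neither fragment — lossy.
Dependency preservation: the restricted closure of {ProdID, PDesc} across the fragments never reaches {Qty, WCity}, so ProdID, PDesc → Qty, WCity cannot be enforced without a join — not preserved.

lossy and not dependency-preserving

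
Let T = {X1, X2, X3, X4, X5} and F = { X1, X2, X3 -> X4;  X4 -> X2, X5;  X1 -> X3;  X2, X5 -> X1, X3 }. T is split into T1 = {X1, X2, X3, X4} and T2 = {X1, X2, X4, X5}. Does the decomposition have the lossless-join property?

Yes

Common attributes: T1 ∩ T2 = {X1, X2, X4}.
Closure of {X1, X2, X4}: X4 → X2, X5 applies, adding X5; X1 → X3 applies, adding X3. So (X1, X2, X4)⁺ = {X1, X2, X3, X4, X5}.
This closure contains every attribute of T1, so T1 ∩ T2 → T1. The join is lossless.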